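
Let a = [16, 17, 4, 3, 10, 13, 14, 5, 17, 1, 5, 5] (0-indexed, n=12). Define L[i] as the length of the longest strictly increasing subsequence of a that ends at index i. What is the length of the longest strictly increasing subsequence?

   i    0    1    2    3    4    5    6    7    8    9   10   11
a[i]   16   17    4    3   10   13   14    5   17    1    5    5
L[i]    1    2    1    1    2    3    4    2    5    1    2    2

5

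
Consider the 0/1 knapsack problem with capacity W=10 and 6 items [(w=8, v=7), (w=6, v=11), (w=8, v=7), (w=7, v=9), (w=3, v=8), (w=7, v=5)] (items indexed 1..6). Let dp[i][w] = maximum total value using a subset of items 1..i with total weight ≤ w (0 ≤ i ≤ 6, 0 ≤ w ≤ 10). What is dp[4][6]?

i\w   0   1   2   3   4   5   6   7   8   9  10
  0   0   0   0   0   0   0   0   0   0   0   0
  1   0   0   0   0   0   0   0   0   7   7   7
  2   0   0   0   0   0   0  11  11  11  11  11
  3   0   0   0   0   0   0  11  11  11  11  11
  4   0   0   0   0   0   0  11  11  11  11  11
  5   0   0   0   8   8   8  11  11  11  19  19
  6   0   0   0   8   8   8  11  11  11  19  19

11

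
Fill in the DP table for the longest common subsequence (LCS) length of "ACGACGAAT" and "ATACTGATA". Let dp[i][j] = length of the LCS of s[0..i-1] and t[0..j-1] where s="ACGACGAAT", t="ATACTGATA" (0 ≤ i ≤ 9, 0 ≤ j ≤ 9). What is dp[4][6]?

3

   ''  A  T  A  C  T  G  A  T  A
''  0  0  0  0  0  0  0  0  0  0
 A  0  1  1  1  1  1  1  1  1  1
 C  0  1  1  1  2  2  2  2  2  2
 G  0  1  1  1  2  2  3  3  3  3
 A  0  1  1  2  2  2  3  4  4  4
 C  0  1  1  2  3  3  3  4  4  4
 G  0  1  1  2  3  3  4  4  4  4
 A  0  1  1  2  3  3  4  5  5  5
 A  0  1  1  2  3  3  4  5  5  6
 T  0  1  2  2  3  4  4  5  6  6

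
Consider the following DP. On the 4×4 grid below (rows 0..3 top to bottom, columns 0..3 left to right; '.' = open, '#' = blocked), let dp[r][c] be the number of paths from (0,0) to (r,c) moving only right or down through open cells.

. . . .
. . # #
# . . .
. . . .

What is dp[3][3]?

r\c   0   1   2   3
  0   1   1   1   1
  1   1   2   0   0
  2   0   2   2   2
  3   0   2   4   6

6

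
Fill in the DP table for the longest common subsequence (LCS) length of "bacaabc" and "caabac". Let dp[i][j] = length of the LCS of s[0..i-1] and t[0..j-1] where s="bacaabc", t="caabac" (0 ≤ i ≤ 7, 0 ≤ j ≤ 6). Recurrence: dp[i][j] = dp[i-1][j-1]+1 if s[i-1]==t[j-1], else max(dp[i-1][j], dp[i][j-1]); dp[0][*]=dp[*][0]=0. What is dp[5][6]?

   ''  c  a  a  b  a  c
''  0  0  0  0  0  0  0
 b  0  0  0  0  1  1  1
 a  0  0  1  1  1  2  2
 c  0  1  1  1  1  2  3
 a  0  1  2  2  2  2  3
 a  0  1  2  3  3  3  3
 b  0  1  2  3  4  4  4
 c  0  1  2  3  4  4  5

3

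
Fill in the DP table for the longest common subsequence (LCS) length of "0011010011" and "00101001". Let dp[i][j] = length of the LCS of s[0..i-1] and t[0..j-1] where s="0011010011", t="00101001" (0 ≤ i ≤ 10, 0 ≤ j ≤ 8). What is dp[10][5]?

   ''  0  0  1  0  1  0  0  1
''  0  0  0  0  0  0  0  0  0
 0  0  1  1  1  1  1  1  1  1
 0  0  1  2  2  2  2  2  2  2
 1  0  1  2  3  3  3  3  3  3
 1  0  1  2  3  3  4  4  4  4
 0  0  1  2  3  4  4  5  5  5
 1  0  1  2  3  4  5  5  5  6
 0  0  1  2  3  4  5  6  6  6
 0  0  1  2  3  4  5  6  7  7
 1  0  1  2  3  4  5  6  7  8
 1  0  1  2  3  4  5  6  7  8

5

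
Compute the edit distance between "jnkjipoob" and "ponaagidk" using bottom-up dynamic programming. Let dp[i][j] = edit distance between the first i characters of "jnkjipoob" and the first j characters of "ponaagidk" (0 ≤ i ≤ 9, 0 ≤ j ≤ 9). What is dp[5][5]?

5

   ''  p  o  n  a  a  g  i  d  k
''  0  1  2  3  4  5  6  7  8  9
 j  1  1  2  3  4  5  6  7  8  9
 n  2  2  2  2  3  4  5  6  7  8
 k  3  3  3  3  3  4  5  6  7  7
 j  4  4  4  4  4  4  5  6  7  8
 i  5  5  5  5  5  5  5  5  6  7
 p  6  5  6  6  6  6  6  6  6  7
 o  7  6  5  6  7  7  7  7  7  7
 o  8  7  6  6  7  8  8  8  8  8
 b  9  8  7  7  7  8  9  9  9  9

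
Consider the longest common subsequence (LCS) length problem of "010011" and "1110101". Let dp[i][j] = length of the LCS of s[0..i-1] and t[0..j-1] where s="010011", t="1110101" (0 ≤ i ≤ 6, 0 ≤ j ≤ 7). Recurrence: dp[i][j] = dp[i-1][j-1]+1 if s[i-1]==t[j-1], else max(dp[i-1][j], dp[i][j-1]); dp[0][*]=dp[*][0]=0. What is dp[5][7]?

   ''  1  1  1  0  1  0  1
''  0  0  0  0  0  0  0  0
 0  0  0  0  0  1  1  1  1
 1  0  1  1  1  1  2  2  2
 0  0  1  1  1  2  2  3  3
 0  0  1  1  1  2  2  3  3
 1  0  1  2  2  2  3  3  4
 1  0  1  2  3  3  3  3  4

4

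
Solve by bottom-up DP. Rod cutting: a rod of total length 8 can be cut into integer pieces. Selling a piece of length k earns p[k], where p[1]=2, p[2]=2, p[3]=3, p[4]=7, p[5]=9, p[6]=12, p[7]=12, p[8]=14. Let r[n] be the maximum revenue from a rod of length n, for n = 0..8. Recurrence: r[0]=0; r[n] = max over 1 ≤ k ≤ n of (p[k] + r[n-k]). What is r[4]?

8

   n    0    1    2    3    4    5    6    7    8
r[n]    0    2    4    6    8   10   12   14   16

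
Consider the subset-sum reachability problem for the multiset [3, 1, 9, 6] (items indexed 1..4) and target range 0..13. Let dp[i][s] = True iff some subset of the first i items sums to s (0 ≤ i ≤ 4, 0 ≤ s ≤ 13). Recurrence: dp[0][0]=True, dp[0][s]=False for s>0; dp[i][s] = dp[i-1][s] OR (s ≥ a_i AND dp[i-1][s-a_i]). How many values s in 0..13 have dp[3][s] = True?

i\s   0   1   2   3   4   5   6   7   8   9  10  11  12  13
  0   T   F   F   F   F   F   F   F   F   F   F   F   F   F
  1   T   F   F   T   F   F   F   F   F   F   F   F   F   F
  2   T   T   F   T   T   F   F   F   F   F   F   F   F   F
  3   T   T   F   T   T   F   F   F   F   T   T   F   T   T
  4   T   T   F   T   T   F   T   T   F   T   T   F   T   T

8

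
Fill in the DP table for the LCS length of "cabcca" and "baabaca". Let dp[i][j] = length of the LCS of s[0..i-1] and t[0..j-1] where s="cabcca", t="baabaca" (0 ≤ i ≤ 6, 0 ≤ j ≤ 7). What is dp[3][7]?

2

   ''  b  a  a  b  a  c  a
''  0  0  0  0  0  0  0  0
 c  0  0  0  0  0  0  1  1
 a  0  0  1  1  1  1  1  2
 b  0  1  1  1  2  2  2  2
 c  0  1  1  1  2  2  3  3
 c  0  1  1  1  2  2  3  3
 a  0  1  2  2  2  3  3  4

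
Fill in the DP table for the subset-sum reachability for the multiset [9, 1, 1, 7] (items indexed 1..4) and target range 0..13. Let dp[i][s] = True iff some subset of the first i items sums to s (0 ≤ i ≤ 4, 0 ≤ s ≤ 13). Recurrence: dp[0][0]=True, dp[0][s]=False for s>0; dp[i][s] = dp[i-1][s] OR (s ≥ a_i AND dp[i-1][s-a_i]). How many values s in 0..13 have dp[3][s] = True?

6

i\s   0   1   2   3   4   5   6   7   8   9  10  11  12  13
  0   T   F   F   F   F   F   F   F   F   F   F   F   F   F
  1   T   F   F   F   F   F   F   F   F   T   F   F   F   F
  2   T   T   F   F   F   F   F   F   F   T   T   F   F   F
  3   T   T   T   F   F   F   F   F   F   T   T   T   F   F
  4   T   T   T   F   F   F   F   T   T   T   T   T   F   F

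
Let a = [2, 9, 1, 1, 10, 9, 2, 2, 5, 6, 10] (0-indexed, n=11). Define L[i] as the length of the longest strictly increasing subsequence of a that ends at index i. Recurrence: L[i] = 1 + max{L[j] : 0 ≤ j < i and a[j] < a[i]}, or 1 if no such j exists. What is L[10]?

   i    0    1    2    3    4    5    6    7    8    9   10
a[i]    2    9    1    1   10    9    2    2    5    6   10
L[i]    1    2    1    1    3    2    2    2    3    4    5

5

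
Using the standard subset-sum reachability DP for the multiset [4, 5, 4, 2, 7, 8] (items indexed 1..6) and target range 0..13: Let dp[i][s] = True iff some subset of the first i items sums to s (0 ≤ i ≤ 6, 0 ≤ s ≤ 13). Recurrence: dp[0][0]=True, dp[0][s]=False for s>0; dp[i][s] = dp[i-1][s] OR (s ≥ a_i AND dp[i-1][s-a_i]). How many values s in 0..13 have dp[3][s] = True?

6

i\s   0   1   2   3   4   5   6   7   8   9  10  11  12  13
  0   T   F   F   F   F   F   F   F   F   F   F   F   F   F
  1   T   F   F   F   T   F   F   F   F   F   F   F   F   F
  2   T   F   F   F   T   T   F   F   F   T   F   F   F   F
  3   T   F   F   F   T   T   F   F   T   T   F   F   F   T
  4   T   F   T   F   T   T   T   T   T   T   T   T   F   T
  5   T   F   T   F   T   T   T   T   T   T   T   T   T   T
  6   T   F   T   F   T   T   T   T   T   T   T   T   T   T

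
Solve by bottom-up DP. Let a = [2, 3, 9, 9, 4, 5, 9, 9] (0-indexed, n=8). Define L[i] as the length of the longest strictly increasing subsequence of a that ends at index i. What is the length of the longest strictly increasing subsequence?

5

   i    0    1    2    3    4    5    6    7
a[i]    2    3    9    9    4    5    9    9
L[i]    1    2    3    3    3    4    5    5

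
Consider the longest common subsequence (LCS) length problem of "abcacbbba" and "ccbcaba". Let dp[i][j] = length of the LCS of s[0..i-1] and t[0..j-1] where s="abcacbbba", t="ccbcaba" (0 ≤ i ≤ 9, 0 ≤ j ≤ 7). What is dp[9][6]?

   ''  c  c  b  c  a  b  a
''  0  0  0  0  0  0  0  0
 a  0  0  0  0  0  1  1  1
 b  0  0  0  1  1  1  2  2
 c  0  1  1  1  2  2  2  2
 a  0  1  1  1  2  3  3  3
 c  0  1  2  2  2  3  3  3
 b  0  1  2  3  3  3  4  4
 b  0  1  2  3  3  3  4  4
 b  0  1  2  3  3  3  4  4
 a  0  1  2  3  3  4  4  5

4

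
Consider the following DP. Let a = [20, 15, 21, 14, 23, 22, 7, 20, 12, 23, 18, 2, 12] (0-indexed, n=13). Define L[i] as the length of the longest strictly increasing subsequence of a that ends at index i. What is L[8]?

   i    0    1    2    3    4    5    6    7    8    9   10   11   12
a[i]   20   15   21   14   23   22    7   20   12   23   18    2   12
L[i]    1    1    2    1    3    3    1    2    2    4    3    1    2

2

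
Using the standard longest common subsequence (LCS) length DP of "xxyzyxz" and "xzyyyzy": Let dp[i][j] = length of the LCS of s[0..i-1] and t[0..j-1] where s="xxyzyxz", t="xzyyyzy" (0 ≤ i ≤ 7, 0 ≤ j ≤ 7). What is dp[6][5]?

   ''  x  z  y  y  y  z  y
''  0  0  0  0  0  0  0  0
 x  0  1  1  1  1  1  1  1
 x  0  1  1  1  1  1  1  1
 y  0  1  1  2  2  2  2  2
 z  0  1  2  2  2  2  3  3
 y  0  1  2  3  3  3  3  4
 x  0  1  2  3  3  3  3  4
 z  0  1  2  3  3  3  4  4

3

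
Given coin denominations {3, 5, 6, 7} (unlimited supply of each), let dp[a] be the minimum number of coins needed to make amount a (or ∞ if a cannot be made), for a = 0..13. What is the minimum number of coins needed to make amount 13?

 a  0  1  2  3  4  5  6  7  8  9 10 11 12 13
dp  0  -  -  1  -  1  1  1  2  2  2  2  2  2
(- denotes ∞ / unreachable)

2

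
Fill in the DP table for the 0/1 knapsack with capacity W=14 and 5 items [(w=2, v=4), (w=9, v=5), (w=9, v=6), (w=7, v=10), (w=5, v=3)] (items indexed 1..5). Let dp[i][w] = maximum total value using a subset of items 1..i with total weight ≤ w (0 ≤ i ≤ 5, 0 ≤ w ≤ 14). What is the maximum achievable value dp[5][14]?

17

i\w   0   1   2   3   4   5   6   7   8   9  10  11  12  13  14
  0   0   0   0   0   0   0   0   0   0   0   0   0   0   0   0
  1   0   0   4   4   4   4   4   4   4   4   4   4   4   4   4
  2   0   0   4   4   4   4   4   4   4   5   5   9   9   9   9
  3   0   0   4   4   4   4   4   4   4   6   6  10  10  10  10
  4   0   0   4   4   4   4   4  10  10  14  14  14  14  14  14
  5   0   0   4   4   4   4   4  10  10  14  14  14  14  14  17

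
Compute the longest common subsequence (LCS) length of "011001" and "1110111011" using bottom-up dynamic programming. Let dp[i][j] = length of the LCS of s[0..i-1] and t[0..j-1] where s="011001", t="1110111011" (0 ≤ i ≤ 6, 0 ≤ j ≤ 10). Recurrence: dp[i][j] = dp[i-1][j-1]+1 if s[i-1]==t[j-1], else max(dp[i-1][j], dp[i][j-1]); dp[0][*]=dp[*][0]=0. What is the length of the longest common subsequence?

5

   ''  1  1  1  0  1  1  1  0  1  1
''  0  0  0  0  0  0  0  0  0  0  0
 0  0  0  0  0  1  1  1  1  1  1  1
 1  0  1  1  1  1  2  2  2  2  2  2
 1  0  1  2  2  2  2  3  3  3  3  3
 0  0  1  2  2  3  3  3  3  4  4  4
 0  0  1  2  2  3  3  3  3  4  4  4
 1  0  1  2  3  3  4  4  4  4  5  5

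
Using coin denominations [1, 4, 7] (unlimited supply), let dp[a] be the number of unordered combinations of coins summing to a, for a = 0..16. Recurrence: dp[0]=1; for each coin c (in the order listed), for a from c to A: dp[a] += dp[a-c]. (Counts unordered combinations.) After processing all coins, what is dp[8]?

after  coin     0     1     2     3     4     5     6     7     8     9    10    11    12    13    14    15    16
          1     1     1     1     1     1     1     1     1     1     1     1     1     1     1     1     1     1
          4     1     1     1     1     2     2     2     2     3     3     3     3     4     4     4     4     5
          7     1     1     1     1     2     2     2     3     4     4     4     5     6     6     7     8     9

4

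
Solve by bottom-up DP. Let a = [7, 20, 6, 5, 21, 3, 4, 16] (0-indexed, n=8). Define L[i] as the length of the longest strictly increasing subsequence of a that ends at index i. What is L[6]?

   i    0    1    2    3    4    5    6    7
a[i]    7   20    6    5   21    3    4   16
L[i]    1    2    1    1    3    1    2    3

2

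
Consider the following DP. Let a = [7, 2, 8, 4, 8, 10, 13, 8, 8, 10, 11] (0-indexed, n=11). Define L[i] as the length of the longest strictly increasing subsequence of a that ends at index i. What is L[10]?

   i    0    1    2    3    4    5    6    7    8    9   10
a[i]    7    2    8    4    8   10   13    8    8   10   11
L[i]    1    1    2    2    3    4    5    3    3    4    5

5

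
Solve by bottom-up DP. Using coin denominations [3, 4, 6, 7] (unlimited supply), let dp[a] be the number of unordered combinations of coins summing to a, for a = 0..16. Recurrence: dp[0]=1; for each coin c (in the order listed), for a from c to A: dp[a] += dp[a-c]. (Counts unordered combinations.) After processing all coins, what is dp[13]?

after  coin     0     1     2     3     4     5     6     7     8     9    10    11    12    13    14    15    16
          3     1     0     0     1     0     0     1     0     0     1     0     0     1     0     0     1     0
          4     1     0     0     1     1     0     1     1     1     1     1     1     2     1     1     2     2
          6     1     0     0     1     1     0     2     1     1     2     2     1     4     2     2     4     4
          7     1     0     0     1     1     0     2     2     1     2     3     2     4     4     4     5     6

4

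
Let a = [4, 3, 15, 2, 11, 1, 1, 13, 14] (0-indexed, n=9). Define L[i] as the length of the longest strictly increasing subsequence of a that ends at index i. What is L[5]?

1

   i    0    1    2    3    4    5    6    7    8
a[i]    4    3   15    2   11    1    1   13   14
L[i]    1    1    2    1    2    1    1    3    4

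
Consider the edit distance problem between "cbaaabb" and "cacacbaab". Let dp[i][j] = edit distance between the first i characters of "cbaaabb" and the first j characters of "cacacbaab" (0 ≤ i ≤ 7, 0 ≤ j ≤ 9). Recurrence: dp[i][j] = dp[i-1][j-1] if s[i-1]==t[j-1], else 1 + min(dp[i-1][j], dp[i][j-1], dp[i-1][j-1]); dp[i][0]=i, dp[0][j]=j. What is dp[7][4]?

   ''  c  a  c  a  c  b  a  a  b
''  0  1  2  3  4  5  6  7  8  9
 c  1  0  1  2  3  4  5  6  7  8
 b  2  1  1  2  3  4  4  5  6  7
 a  3  2  1  2  2  3  4  4  5  6
 a  4  3  2  2  2  3  4  4  4  5
 a  5  4  3  3  2  3  4  4  4  5
 b  6  5  4  4  3  3  3  4  5  4
 b  7  6  5  5  4  4  3  4  5  5

4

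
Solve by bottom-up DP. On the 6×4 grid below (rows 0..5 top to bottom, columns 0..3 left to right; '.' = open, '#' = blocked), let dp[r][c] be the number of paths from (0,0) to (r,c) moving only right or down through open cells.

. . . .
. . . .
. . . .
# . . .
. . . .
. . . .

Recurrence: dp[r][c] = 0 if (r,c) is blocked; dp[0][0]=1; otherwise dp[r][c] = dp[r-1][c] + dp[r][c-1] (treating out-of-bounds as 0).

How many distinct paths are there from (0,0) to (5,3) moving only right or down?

46

r\c   0   1   2   3
  0   1   1   1   1
  1   1   2   3   4
  2   1   3   6  10
  3   0   3   9  19
  4   0   3  12  31
  5   0   3  15  46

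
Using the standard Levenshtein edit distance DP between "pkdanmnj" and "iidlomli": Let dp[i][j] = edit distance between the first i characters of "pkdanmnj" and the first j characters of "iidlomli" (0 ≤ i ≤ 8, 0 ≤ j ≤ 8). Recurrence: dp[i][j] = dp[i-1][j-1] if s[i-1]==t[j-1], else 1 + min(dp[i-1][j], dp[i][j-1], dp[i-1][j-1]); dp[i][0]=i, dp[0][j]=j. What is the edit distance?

   ''  i  i  d  l  o  m  l  i
''  0  1  2  3  4  5  6  7  8
 p  1  1  2  3  4  5  6  7  8
 k  2  2  2  3  4  5  6  7  8
 d  3  3  3  2  3  4  5  6  7
 a  4  4  4  3  3  4  5  6  7
 n  5  5  5  4  4  4  5  6  7
 m  6  6  6  5  5  5  4  5  6
 n  7  7  7  6  6  6  5  5  6
 j  8  8  8  7  7  7  6  6  6

6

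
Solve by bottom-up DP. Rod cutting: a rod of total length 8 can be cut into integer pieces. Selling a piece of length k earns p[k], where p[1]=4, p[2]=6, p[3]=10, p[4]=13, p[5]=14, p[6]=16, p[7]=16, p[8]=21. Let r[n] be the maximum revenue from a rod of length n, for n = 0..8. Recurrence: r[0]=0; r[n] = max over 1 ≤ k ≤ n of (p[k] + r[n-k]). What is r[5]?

   n    0    1    2    3    4    5    6    7    8
r[n]    0    4    8   12   16   20   24   28   32

20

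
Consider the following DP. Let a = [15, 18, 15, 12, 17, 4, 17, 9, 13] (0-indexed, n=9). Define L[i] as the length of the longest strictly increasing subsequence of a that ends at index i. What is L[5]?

   i    0    1    2    3    4    5    6    7    8
a[i]   15   18   15   12   17    4   17    9   13
L[i]    1    2    1    1    2    1    2    2    3

1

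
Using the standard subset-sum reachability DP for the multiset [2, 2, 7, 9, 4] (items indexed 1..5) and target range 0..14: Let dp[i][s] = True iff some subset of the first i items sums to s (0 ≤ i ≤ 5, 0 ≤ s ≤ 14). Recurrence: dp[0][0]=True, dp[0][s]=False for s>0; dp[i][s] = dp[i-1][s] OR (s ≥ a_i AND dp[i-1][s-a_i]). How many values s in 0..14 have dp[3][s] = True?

i\s   0   1   2   3   4   5   6   7   8   9  10  11  12  13  14
  0   T   F   F   F   F   F   F   F   F   F   F   F   F   F   F
  1   T   F   T   F   F   F   F   F   F   F   F   F   F   F   F
  2   T   F   T   F   T   F   F   F   F   F   F   F   F   F   F
  3   T   F   T   F   T   F   F   T   F   T   F   T   F   F   F
  4   T   F   T   F   T   F   F   T   F   T   F   T   F   T   F
  5   T   F   T   F   T   F   T   T   T   T   F   T   F   T   F

6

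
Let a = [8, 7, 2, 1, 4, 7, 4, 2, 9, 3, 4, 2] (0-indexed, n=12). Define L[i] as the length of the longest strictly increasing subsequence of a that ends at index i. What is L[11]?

2

   i    0    1    2    3    4    5    6    7    8    9   10   11
a[i]    8    7    2    1    4    7    4    2    9    3    4    2
L[i]    1    1    1    1    2    3    2    2    4    3    4    2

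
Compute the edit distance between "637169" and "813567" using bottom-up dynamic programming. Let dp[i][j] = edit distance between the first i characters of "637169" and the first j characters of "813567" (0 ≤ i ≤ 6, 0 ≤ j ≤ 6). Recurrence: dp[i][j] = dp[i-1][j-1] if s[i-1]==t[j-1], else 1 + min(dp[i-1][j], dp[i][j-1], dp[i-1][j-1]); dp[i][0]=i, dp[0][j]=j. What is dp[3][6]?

   ''  8  1  3  5  6  7
''  0  1  2  3  4  5  6
 6  1  1  2  3  4  4  5
 3  2  2  2  2  3  4  5
 7  3  3  3  3  3  4  4
 1  4  4  3  4  4  4  5
 6  5  5  4  4  5  4  5
 9  6  6  5  5  5  5  5

4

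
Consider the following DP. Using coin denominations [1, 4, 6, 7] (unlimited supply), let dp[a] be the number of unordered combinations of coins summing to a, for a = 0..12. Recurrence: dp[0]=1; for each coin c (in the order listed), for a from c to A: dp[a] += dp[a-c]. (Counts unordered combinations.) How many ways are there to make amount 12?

after  coin     0     1     2     3     4     5     6     7     8     9    10    11    12
          1     1     1     1     1     1     1     1     1     1     1     1     1     1
          4     1     1     1     1     2     2     2     2     3     3     3     3     4
          6     1     1     1     1     2     2     3     3     4     4     5     5     7
          7     1     1     1     1     2     2     3     4     5     5     6     7     9

9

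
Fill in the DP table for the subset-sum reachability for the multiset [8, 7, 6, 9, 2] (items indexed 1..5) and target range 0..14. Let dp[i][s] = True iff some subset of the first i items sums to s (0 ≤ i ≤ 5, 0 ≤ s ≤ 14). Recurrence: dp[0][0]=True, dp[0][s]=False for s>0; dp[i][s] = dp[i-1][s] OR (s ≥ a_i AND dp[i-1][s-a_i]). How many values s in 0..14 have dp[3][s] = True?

i\s   0   1   2   3   4   5   6   7   8   9  10  11  12  13  14
  0   T   F   F   F   F   F   F   F   F   F   F   F   F   F   F
  1   T   F   F   F   F   F   F   F   T   F   F   F   F   F   F
  2   T   F   F   F   F   F   F   T   T   F   F   F   F   F   F
  3   T   F   F   F   F   F   T   T   T   F   F   F   F   T   T
  4   T   F   F   F   F   F   T   T   T   T   F   F   F   T   T
  5   T   F   T   F   F   F   T   T   T   T   T   T   F   T   T

6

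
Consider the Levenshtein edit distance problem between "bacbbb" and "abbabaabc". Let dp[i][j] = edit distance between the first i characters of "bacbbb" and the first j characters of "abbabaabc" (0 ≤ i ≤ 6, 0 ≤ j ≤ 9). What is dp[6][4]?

3

   ''  a  b  b  a  b  a  a  b  c
''  0  1  2  3  4  5  6  7  8  9
 b  1  1  1  2  3  4  5  6  7  8
 a  2  1  2  2  2  3  4  5  6  7
 c  3  2  2  3  3  3  4  5  6  6
 b  4  3  2  2  3  3  4  5  5  6
 b  5  4  3  2  3  3  4  5  5  6
 b  6  5  4  3  3  3  4  5  5  6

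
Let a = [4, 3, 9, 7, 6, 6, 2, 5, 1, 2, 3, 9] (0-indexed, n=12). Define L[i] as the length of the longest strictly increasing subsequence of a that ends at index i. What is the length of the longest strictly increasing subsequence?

   i    0    1    2    3    4    5    6    7    8    9   10   11
a[i]    4    3    9    7    6    6    2    5    1    2    3    9
L[i]    1    1    2    2    2    2    1    2    1    2    3    4

4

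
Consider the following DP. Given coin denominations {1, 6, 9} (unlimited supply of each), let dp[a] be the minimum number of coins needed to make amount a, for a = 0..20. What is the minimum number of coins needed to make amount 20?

 a  0  1  2  3  4  5  6  7  8  9 10 11 12 13 14 15 16 17 18 19 20
dp  0  1  2  3  4  5  1  2  3  1  2  3  2  3  4  2  3  4  2  3  4

4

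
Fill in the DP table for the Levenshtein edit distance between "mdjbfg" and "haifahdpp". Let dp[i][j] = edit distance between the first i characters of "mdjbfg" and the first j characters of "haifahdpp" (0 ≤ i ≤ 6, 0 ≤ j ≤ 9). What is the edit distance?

   ''  h  a  i  f  a  h  d  p  p
''  0  1  2  3  4  5  6  7  8  9
 m  1  1  2  3  4  5  6  7  8  9
 d  2  2  2  3  4  5  6  6  7  8
 j  3  3  3  3  4  5  6  7  7  8
 b  4  4  4  4  4  5  6  7  8  8
 f  5  5  5  5  4  5  6  7  8  9
 g  6  6  6  6  5  5  6  7  8  9

9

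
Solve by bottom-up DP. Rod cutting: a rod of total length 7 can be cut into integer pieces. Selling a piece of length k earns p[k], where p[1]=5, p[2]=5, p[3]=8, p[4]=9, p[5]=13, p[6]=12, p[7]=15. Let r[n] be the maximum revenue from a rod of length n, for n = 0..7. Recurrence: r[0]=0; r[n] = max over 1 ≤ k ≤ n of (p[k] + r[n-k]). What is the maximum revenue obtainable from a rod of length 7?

   n    0    1    2    3    4    5    6    7
r[n]    0    5   10   15   20   25   30   35

35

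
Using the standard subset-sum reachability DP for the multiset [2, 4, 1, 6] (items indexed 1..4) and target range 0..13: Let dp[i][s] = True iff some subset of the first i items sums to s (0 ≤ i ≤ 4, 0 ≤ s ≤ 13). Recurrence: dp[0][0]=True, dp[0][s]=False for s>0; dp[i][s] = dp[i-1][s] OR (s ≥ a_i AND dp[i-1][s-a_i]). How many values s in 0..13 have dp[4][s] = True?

14

i\s   0   1   2   3   4   5   6   7   8   9  10  11  12  13
  0   T   F   F   F   F   F   F   F   F   F   F   F   F   F
  1   T   F   T   F   F   F   F   F   F   F   F   F   F   F
  2   T   F   T   F   T   F   T   F   F   F   F   F   F   F
  3   T   T   T   T   T   T   T   T   F   F   F   F   F   F
  4   T   T   T   T   T   T   T   T   T   T   T   T   T   T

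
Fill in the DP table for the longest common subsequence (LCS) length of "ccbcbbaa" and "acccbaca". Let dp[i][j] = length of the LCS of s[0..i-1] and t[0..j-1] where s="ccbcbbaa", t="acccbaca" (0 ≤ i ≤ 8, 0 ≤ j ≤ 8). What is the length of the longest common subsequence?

6

   ''  a  c  c  c  b  a  c  a
''  0  0  0  0  0  0  0  0  0
 c  0  0  1  1  1  1  1  1  1
 c  0  0  1  2  2  2  2  2  2
 b  0  0  1  2  2  3  3  3  3
 c  0  0  1  2  3  3  3  4  4
 b  0  0  1  2  3  4  4  4  4
 b  0  0  1  2  3  4  4  4  4
 a  0  1  1  2  3  4  5  5  5
 a  0  1  1  2  3  4  5  5  6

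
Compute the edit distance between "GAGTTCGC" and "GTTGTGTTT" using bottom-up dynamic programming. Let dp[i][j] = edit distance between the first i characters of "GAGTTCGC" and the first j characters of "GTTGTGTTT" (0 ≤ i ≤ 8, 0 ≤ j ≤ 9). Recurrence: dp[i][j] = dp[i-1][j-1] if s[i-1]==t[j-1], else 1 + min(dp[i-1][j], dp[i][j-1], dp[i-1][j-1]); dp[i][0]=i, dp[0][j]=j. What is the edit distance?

6

   ''  G  T  T  G  T  G  T  T  T
''  0  1  2  3  4  5  6  7  8  9
 G  1  0  1  2  3  4  5  6  7  8
 A  2  1  1  2  3  4  5  6  7  8
 G  3  2  2  2  2  3  4  5  6  7
 T  4  3  2  2  3  2  3  4  5  6
 T  5  4  3  2  3  3  3  3  4  5
 C  6  5  4  3  3  4  4  4  4  5
 G  7  6  5  4  3  4  4  5  5  5
 C  8  7  6  5  4  4  5  5  6  6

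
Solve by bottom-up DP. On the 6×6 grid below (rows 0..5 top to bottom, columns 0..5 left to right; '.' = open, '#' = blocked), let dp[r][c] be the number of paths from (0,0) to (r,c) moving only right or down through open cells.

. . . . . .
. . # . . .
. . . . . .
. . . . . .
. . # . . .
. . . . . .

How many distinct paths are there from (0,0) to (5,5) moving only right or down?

r\c   0   1   2   3   4   5
  0   1   1   1   1   1   1
  1   1   2   0   1   2   3
  2   1   3   3   4   6   9
  3   1   4   7  11  17  26
  4   1   5   0  11  28  54
  5   1   6   6  17  45  99

99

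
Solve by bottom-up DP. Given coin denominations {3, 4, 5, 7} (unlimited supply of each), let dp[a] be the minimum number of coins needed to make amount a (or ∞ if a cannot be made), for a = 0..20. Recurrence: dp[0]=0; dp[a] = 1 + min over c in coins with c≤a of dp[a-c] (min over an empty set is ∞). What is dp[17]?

 a  0  1  2  3  4  5  6  7  8  9 10 11 12 13 14 15 16 17 18 19 20
dp  0  -  -  1  1  1  2  1  2  2  2  2  2  3  2  3  3  3  3  3  4
(- denotes ∞ / unreachable)

3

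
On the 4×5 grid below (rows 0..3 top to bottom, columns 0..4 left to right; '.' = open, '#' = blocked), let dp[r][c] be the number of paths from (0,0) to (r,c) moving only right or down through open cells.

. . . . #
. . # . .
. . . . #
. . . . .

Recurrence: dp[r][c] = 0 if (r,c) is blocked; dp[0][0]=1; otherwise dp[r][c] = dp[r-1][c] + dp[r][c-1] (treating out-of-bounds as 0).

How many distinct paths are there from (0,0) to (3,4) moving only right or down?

r\c   0   1   2   3   4
  0   1   1   1   1   0
  1   1   2   0   1   1
  2   1   3   3   4   0
  3   1   4   7  11  11

11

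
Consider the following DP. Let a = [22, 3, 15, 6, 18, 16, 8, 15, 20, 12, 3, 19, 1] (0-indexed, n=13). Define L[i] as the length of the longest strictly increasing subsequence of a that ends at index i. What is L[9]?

   i    0    1    2    3    4    5    6    7    8    9   10   11   12
a[i]   22    3   15    6   18   16    8   15   20   12    3   19    1
L[i]    1    1    2    2    3    3    3    4    5    4    1    5    1

4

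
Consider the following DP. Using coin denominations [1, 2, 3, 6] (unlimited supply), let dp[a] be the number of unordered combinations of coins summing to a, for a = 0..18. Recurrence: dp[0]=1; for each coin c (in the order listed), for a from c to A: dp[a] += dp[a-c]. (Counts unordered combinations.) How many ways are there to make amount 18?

after  coin     0     1     2     3     4     5     6     7     8     9    10    11    12    13    14    15    16    17    18
          1     1     1     1     1     1     1     1     1     1     1     1     1     1     1     1     1     1     1     1
          2     1     1     2     2     3     3     4     4     5     5     6     6     7     7     8     8     9     9    10
          3     1     1     2     3     4     5     7     8    10    12    14    16    19    21    24    27    30    33    37
          6     1     1     2     3     4     5     8     9    12    15    18    21    27    30    36    42    48    54    64

64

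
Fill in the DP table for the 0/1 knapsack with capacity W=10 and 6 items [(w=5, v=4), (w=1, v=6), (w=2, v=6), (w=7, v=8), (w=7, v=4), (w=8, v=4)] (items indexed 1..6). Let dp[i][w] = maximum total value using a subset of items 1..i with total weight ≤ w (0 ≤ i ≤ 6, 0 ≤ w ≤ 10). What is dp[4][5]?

i\w   0   1   2   3   4   5   6   7   8   9  10
  0   0   0   0   0   0   0   0   0   0   0   0
  1   0   0   0   0   0   4   4   4   4   4   4
  2   0   6   6   6   6   6  10  10  10  10  10
  3   0   6   6  12  12  12  12  12  16  16  16
  4   0   6   6  12  12  12  12  12  16  16  20
  5   0   6   6  12  12  12  12  12  16  16  20
  6   0   6   6  12  12  12  12  12  16  16  20

12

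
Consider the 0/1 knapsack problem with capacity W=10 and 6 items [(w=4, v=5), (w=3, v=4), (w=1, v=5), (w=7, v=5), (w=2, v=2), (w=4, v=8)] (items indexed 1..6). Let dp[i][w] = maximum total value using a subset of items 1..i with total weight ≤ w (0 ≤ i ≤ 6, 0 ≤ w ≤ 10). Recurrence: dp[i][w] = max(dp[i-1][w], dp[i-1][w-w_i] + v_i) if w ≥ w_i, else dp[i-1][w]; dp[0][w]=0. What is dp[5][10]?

16

i\w   0   1   2   3   4   5   6   7   8   9  10
  0   0   0   0   0   0   0   0   0   0   0   0
  1   0   0   0   0   5   5   5   5   5   5   5
  2   0   0   0   4   5   5   5   9   9   9   9
  3   0   5   5   5   9  10  10  10  14  14  14
  4   0   5   5   5   9  10  10  10  14  14  14
  5   0   5   5   7   9  10  11  12  14  14  16
  6   0   5   5   7   9  13  13  15  17  18  19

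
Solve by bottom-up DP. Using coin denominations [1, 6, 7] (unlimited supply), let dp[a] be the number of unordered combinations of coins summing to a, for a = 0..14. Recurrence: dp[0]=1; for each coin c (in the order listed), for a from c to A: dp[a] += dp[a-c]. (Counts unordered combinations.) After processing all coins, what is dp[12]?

4

after  coin     0     1     2     3     4     5     6     7     8     9    10    11    12    13    14
          1     1     1     1     1     1     1     1     1     1     1     1     1     1     1     1
          6     1     1     1     1     1     1     2     2     2     2     2     2     3     3     3
          7     1     1     1     1     1     1     2     3     3     3     3     3     4     5     6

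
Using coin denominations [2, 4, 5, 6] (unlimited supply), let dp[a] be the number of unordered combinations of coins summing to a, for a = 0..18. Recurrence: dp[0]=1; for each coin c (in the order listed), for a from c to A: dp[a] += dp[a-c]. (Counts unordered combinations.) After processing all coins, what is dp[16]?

13

after  coin     0     1     2     3     4     5     6     7     8     9    10    11    12    13    14    15    16    17    18
          2     1     0     1     0     1     0     1     0     1     0     1     0     1     0     1     0     1     0     1
          4     1     0     1     0     2     0     2     0     3     0     3     0     4     0     4     0     5     0     5
          5     1     0     1     0     2     1     2     1     3     2     4     2     5     3     6     4     7     5     8
          6     1     0     1     0     2     1     3     1     4     2     6     3     8     4    10     6    13     8    16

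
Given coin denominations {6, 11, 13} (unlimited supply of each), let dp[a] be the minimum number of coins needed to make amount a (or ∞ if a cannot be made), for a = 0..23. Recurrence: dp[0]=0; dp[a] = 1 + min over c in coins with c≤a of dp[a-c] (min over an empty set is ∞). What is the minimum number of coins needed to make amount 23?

 a  0  1  2  3  4  5  6  7  8  9 10 11 12 13 14 15 16 17 18 19 20 21 22 23
dp  0  -  -  -  -  -  1  -  -  -  -  1  2  1  -  -  -  2  3  2  -  -  2  3
(- denotes ∞ / unreachable)

3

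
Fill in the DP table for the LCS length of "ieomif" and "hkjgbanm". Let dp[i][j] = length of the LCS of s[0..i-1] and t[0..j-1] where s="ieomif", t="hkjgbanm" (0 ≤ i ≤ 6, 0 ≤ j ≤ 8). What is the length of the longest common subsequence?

1

   ''  h  k  j  g  b  a  n  m
''  0  0  0  0  0  0  0  0  0
 i  0  0  0  0  0  0  0  0  0
 e  0  0  0  0  0  0  0  0  0
 o  0  0  0  0  0  0  0  0  0
 m  0  0  0  0  0  0  0  0  1
 i  0  0  0  0  0  0  0  0  1
 f  0  0  0  0  0  0  0  0  1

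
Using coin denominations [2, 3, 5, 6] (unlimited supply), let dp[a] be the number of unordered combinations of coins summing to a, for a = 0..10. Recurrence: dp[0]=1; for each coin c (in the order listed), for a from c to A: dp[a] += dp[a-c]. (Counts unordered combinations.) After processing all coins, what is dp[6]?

after  coin     0     1     2     3     4     5     6     7     8     9    10
          2     1     0     1     0     1     0     1     0     1     0     1
          3     1     0     1     1     1     1     2     1     2     2     2
          5     1     0     1     1     1     2     2     2     3     3     4
          6     1     0     1     1     1     2     3     2     4     4     5

3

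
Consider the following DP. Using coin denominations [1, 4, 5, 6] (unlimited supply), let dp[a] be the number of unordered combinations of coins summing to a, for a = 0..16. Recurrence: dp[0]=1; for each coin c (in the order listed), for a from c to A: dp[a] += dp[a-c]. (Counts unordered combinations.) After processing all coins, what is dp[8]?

5

after  coin     0     1     2     3     4     5     6     7     8     9    10    11    12    13    14    15    16
          1     1     1     1     1     1     1     1     1     1     1     1     1     1     1     1     1     1
          4     1     1     1     1     2     2     2     2     3     3     3     3     4     4     4     4     5
          5     1     1     1     1     2     3     3     3     4     5     6     6     7     8     9    10    11
          6     1     1     1     1     2     3     4     4     5     6     8     9    11    12    14    16    19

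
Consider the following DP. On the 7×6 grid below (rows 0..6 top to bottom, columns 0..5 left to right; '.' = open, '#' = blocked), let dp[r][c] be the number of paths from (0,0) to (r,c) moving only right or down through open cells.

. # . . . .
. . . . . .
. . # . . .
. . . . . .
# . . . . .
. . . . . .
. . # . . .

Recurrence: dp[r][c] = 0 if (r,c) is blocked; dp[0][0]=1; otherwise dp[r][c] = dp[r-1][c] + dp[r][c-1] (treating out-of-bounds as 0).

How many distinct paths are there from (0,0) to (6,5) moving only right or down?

r\c   0   1   2   3   4   5
  0   1   0   0   0   0   0
  1   1   1   1   1   1   1
  2   1   2   0   1   2   3
  3   1   3   3   4   6   9
  4   0   3   6  10  16  25
  5   0   3   9  19  35  60
  6   0   3   0  19  54 114

114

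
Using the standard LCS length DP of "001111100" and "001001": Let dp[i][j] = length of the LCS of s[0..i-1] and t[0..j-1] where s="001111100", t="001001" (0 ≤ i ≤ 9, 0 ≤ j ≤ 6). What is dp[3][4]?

3

   ''  0  0  1  0  0  1
''  0  0  0  0  0  0  0
 0  0  1  1  1  1  1  1
 0  0  1  2  2  2  2  2
 1  0  1  2  3  3  3  3
 1  0  1  2  3  3  3  4
 1  0  1  2  3  3  3  4
 1  0  1  2  3  3  3  4
 1  0  1  2  3  3  3  4
 0  0  1  2  3  4  4  4
 0  0  1  2  3  4  5  5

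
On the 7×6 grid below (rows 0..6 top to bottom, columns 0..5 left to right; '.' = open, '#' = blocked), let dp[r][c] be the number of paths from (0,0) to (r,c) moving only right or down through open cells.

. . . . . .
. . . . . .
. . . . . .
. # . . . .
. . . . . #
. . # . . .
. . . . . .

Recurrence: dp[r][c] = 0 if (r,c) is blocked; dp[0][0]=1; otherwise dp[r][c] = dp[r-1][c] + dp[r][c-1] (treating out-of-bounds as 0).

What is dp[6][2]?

3

r\c   0   1   2   3   4   5
  0   1   1   1   1   1   1
  1   1   2   3   4   5   6
  2   1   3   6  10  15  21
  3   1   0   6  16  31  52
  4   1   1   7  23  54   0
  5   1   2   0  23  77  77
  6   1   3   3  26 103 180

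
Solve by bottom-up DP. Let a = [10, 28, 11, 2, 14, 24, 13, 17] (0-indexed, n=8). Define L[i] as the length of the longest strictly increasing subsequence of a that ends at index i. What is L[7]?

4

   i    0    1    2    3    4    5    6    7
a[i]   10   28   11    2   14   24   13   17
L[i]    1    2    2    1    3    4    3    4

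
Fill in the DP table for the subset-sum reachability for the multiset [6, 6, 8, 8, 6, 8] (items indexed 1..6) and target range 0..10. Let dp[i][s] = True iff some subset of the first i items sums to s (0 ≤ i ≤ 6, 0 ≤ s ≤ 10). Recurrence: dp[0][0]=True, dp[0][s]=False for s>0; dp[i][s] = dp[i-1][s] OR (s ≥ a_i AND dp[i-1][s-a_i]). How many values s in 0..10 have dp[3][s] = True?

3

i\s   0   1   2   3   4   5   6   7   8   9  10
  0   T   F   F   F   F   F   F   F   F   F   F
  1   T   F   F   F   F   F   T   F   F   F   F
  2   T   F   F   F   F   F   T   F   F   F   F
  3   T   F   F   F   F   F   T   F   T   F   F
  4   T   F   F   F   F   F   T   F   T   F   F
  5   T   F   F   F   F   F   T   F   T   F   F
  6   T   F   F   F   F   F   T   F   T   F   F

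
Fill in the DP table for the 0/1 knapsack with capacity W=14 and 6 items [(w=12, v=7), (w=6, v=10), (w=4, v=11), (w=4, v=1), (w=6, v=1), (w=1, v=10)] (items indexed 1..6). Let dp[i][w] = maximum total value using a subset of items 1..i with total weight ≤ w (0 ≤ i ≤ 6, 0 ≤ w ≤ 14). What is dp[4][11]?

21

i\w   0   1   2   3   4   5   6   7   8   9  10  11  12  13  14
  0   0   0   0   0   0   0   0   0   0   0   0   0   0   0   0
  1   0   0   0   0   0   0   0   0   0   0   0   0   7   7   7
  2   0   0   0   0   0   0  10  10  10  10  10  10  10  10  10
  3   0   0   0   0  11  11  11  11  11  11  21  21  21  21  21
  4   0   0   0   0  11  11  11  11  12  12  21  21  21  21  22
  5   0   0   0   0  11  11  11  11  12  12  21  21  21  21  22
  6   0  10  10  10  11  21  21  21  21  22  22  31  31  31  31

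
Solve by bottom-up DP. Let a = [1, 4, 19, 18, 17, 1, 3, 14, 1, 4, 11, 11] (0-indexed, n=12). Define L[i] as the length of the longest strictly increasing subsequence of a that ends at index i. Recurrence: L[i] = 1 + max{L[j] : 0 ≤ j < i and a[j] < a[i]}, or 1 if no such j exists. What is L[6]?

   i    0    1    2    3    4    5    6    7    8    9   10   11
a[i]    1    4   19   18   17    1    3   14    1    4   11   11
L[i]    1    2    3    3    3    1    2    3    1    3    4    4

2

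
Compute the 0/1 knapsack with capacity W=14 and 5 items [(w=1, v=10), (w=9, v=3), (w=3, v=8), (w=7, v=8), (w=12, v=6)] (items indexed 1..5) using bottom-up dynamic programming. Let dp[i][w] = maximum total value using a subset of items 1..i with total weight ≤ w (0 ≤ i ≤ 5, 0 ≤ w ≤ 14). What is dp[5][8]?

18

i\w   0   1   2   3   4   5   6   7   8   9  10  11  12  13  14
  0   0   0   0   0   0   0   0   0   0   0   0   0   0   0   0
  1   0  10  10  10  10  10  10  10  10  10  10  10  10  10  10
  2   0  10  10  10  10  10  10  10  10  10  13  13  13  13  13
  3   0  10  10  10  18  18  18  18  18  18  18  18  18  21  21
  4   0  10  10  10  18  18  18  18  18  18  18  26  26  26  26
  5   0  10  10  10  18  18  18  18  18  18  18  26  26  26  26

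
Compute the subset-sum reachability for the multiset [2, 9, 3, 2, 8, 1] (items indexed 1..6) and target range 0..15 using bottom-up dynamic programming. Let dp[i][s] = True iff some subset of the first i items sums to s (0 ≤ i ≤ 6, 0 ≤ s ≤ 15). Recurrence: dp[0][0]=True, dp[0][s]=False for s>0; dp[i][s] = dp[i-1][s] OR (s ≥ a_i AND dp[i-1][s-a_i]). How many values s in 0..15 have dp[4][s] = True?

i\s   0   1   2   3   4   5   6   7   8   9  10  11  12  13  14  15
  0   T   F   F   F   F   F   F   F   F   F   F   F   F   F   F   F
  1   T   F   T   F   F   F   F   F   F   F   F   F   F   F   F   F
  2   T   F   T   F   F   F   F   F   F   T   F   T   F   F   F   F
  3   T   F   T   T   F   T   F   F   F   T   F   T   T   F   T   F
  4   T   F   T   T   T   T   F   T   F   T   F   T   T   T   T   F
  5   T   F   T   T   T   T   F   T   T   T   T   T   T   T   T   T
  6   T   T   T   T   T   T   T   T   T   T   T   T   T   T   T   T

11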